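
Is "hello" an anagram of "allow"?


Word 1: "allow" → sorted: allow
Word 2: "hello" → sorted: ehllo
Same letters? allow != ehllo
Anagram = No


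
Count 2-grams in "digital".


Word: "digital" (length 7)
Number of 2-grams = length - 2 + 1 = 7 - 2 + 1
= 6


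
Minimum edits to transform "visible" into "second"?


Word 1: "visible" (length 7)
Word 2: "second" (length 6)
One optimal edit sequence (insert/delete/substitute each cost 1):
  1. delete 'v'  (+1)
  2. substitute 'i' -> 's'  (+1)
  3. substitute 's' -> 'e'  (+1)
  4. substitute 'i' -> 'c'  (+1)
  5. substitute 'b' -> 'o'  (+1)
  6. substitute 'l' -> 'n'  (+1)
  7. substitute 'e' -> 'd'  (+1)
Total edit operations: 7
Edit distance = 7


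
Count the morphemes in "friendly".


Word: "friendly"
Morphemes: friend + -ly
Each morpheme carries meaning
= 2 morphemes


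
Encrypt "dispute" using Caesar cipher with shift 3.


Word: "dispute"
Shift: 3
Each letter → (letter + shift) mod 26:
  'd' (3) + 3 = 6 → 'g'
  'i' (8) + 3 = 11 → 'l'
  's' (18) + 3 = 21 → 'v'
  'p' (15) + 3 = 18 → 's'
  'u' (20) + 3 = 23 → 'x'
  't' (19) + 3 = 22 → 'w'
  'e' (4) + 3 = 7 → 'h'
Result = "glvsxwh"


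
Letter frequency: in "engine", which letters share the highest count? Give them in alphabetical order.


Word: "engine"
Letter counts:
  'e': 2
  'g': 1
  'i': 1
  'n': 2
Maximum count = 2
Most frequent = 'e', 'n' (2 times each)


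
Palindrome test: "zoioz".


Word: "zoioz"
Reversed: "zoioz"
Forward == Backward? zoioz == zoioz
Palindrome = Yes


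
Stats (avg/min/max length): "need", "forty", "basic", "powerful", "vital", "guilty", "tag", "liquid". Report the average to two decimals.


Lengths: "need"=4, "forty"=5, "basic"=5, "powerful"=8, "vital"=5, "guilty"=6, "tag"=3, "liquid"=6
Sum = 42, Count = 8
Average = 42/8 = 5.25
= avg=5.25, min=3, max=8


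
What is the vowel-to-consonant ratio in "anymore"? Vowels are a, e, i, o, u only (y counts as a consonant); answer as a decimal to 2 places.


Word: "anymore"
Vowels (a,e,i,o,u): 3
Consonants: 4
Ratio = 3/4
= 0.75


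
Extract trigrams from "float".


Word: "float" (length 5)
Number of trigrams = 5 - 3 + 1 = 3
  Position 0: "flo"
  Position 1: "loa"
  Position 2: "oat"
Trigrams = "flo", "loa", "oat"


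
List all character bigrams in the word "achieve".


Word: "achieve" (length 7)
Number of bigrams = 7 - 2 + 1 = 6
  Position 0: "ac"
  Position 1: "ch"
  Position 2: "hi"
  Position 3: "ie"
  Position 4: "ev"
  Position 5: "ve"
Bigrams = "ac", "ch", "hi", "ie", "ev", "ve"


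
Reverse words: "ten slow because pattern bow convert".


Original: "ten slow because pattern bow convert"
Words (1..n): ten | slow | because | pattern | bow | convert
Reversed (n..1): convert | bow | pattern | because | slow | ten
Result = "convert bow pattern because slow ten"


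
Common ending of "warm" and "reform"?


Word 1: "warm"
Word 2: "reform"
Comparing from end:
  Pos -1: 'm' == 'm'
  Pos -2: 'r' == 'r'
  Pos -3: 'a' != 'o' (stop)
LCS = "rm" (length 2)


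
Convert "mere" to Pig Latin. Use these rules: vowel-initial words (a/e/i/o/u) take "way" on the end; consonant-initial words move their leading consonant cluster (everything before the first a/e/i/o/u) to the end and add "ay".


Word: "mere"
Starts with consonant(s) → move to end, add 'ay'
Consonant cluster: "m"
Pig Latin = "eremay"


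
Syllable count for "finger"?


Word: "finger"
Syllable breakdown: fin | ger
Counting: 2 parts
= 2 syllables


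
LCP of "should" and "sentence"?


Word 1: "should"
Word 2: "sentence"
Comparing from start:
  Pos 0: 's' == 's'
  Pos 1: 'h' != 'e' (stop)
LCP = "s" (length 1)


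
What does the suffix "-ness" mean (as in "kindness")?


Suffix: -ness
As in: kindness -> kind + -ness
Meaning = state of being


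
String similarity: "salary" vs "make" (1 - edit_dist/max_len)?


Word 1: "salary" (length 6)
Word 2: "make" (length 4)
One optimal edit sequence:
  1. delete 's'  (+1)
  2. delete 'a'  (+1)
  3. substitute 'l' -> 'm'  (+1)
  4. keep 'a'
  5. substitute 'r' -> 'k'  (+1)
  6. substitute 'y' -> 'e'  (+1)
Edit distance = 5
Max length = max(6, 4) = 6
Similarity = 1 - 5/6
= 0.1667


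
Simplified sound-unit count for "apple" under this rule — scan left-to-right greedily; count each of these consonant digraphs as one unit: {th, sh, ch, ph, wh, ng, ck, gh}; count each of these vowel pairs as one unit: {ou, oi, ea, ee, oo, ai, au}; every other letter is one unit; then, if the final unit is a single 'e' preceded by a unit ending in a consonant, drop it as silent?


Word: "apple" (5 letters)
Left-to-right scan:
  1. 'a' (letter)
  2. 'p' (letter)
  3. 'p' (letter)
  4. 'l' (letter)
  5. 'e' (letter)
Units from scan: 5
Final unit is 'e' after a consonant -> drop as silent (-1)
Sound units = 4 units


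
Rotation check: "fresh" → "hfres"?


Word: "fresh", Candidate: "hfres"
Method: check if candidate is substring of word+word
"freshfresh" contains "hfres"? Yes
Is rotation = Yes


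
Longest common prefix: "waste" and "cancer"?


Word 1: "waste"
Word 2: "cancer"
Comparing from start:
  Pos 0: 'w' != 'c' (stop)
LCP = "" (length 0)


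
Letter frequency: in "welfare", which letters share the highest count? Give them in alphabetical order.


Word: "welfare"
Letter counts:
  'a': 1
  'e': 2
  'f': 1
  'l': 1
  'r': 1
  'w': 1
Maximum count = 2
Most frequent = 'e' (2 times each)


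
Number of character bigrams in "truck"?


Word: "truck" (length 5)
Number of 2-grams = length - 2 + 1 = 5 - 2 + 1
= 4


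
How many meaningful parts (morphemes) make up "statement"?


Word: "statement"
Morphemes: state / -ment
Each morpheme carries meaning
= 2 morphemes


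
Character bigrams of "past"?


Word: "past" (length 4)
Number of bigrams = 4 - 2 + 1 = 3
  Position 0: "pa"
  Position 1: "as"
  Position 2: "st"
Bigrams = "pa", "as", "st"


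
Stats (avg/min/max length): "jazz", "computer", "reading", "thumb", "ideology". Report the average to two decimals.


Lengths: "jazz"=4, "computer"=8, "reading"=7, "thumb"=5, "ideology"=8
Sum = 32, Count = 5
Average = 32/5 = 6.40
= avg=6.40, min=4, max=8


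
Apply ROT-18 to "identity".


Word: "identity"
Shift: 18
Each letter → (letter + shift) mod 26:
  'i' (8) + 18 = 0 → 'a'
  'd' (3) + 18 = 21 → 'v'
  'e' (4) + 18 = 22 → 'w'
  'n' (13) + 18 = 5 → 'f'
  't' (19) + 18 = 11 → 'l'
  'i' (8) + 18 = 0 → 'a'
  't' (19) + 18 = 11 → 'l'
  'y' (24) + 18 = 16 → 'q'
Result = "avwflalq"


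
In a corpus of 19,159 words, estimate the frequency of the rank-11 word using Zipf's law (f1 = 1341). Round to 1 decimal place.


Zipf's law: f(r) = f(1) / r
f(1) = 1341
f(11) = 1341 / 11
= 121.9 occurrences


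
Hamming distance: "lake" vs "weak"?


Comparing character by character (same length = 4):
  Pos 0: 'l' vs 'w' !=
  Pos 1: 'a' vs 'e' !=
  Pos 2: 'k' vs 'a' !=
  Pos 3: 'e' vs 'k' !=
Hamming distance = 4


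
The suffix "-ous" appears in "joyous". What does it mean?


Suffix: -ous
Example: joyous (joy + -ous)
Meaning = having quality of


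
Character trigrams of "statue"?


Word: "statue" (length 6)
Number of trigrams = 6 - 3 + 1 = 4
  Position 0: "sta"
  Position 1: "tat"
  Position 2: "atu"
  Position 3: "tue"
Trigrams = "sta", "tat", "atu", "tue"


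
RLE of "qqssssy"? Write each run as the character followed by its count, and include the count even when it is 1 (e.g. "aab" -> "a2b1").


String: "qqssssy"
Scanning for consecutive runs:
  'q' x 2
  's' x 4
  'y' x 1
RLE = "q2s4y1"


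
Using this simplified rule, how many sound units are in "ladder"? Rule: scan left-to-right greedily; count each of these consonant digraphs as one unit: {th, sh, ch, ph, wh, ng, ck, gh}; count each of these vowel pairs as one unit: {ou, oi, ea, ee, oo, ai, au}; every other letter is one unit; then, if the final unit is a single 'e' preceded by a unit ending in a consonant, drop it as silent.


Word: "ladder" (6 letters)
Left-to-right scan:
  (1) 'l' (letter)
  (2) 'a' (letter)
  (3) 'd' (letter)
  (4) 'd' (letter)
  (5) 'e' (letter)
  (6) 'r' (letter)
Units from scan: 6
Sound units = 6 units


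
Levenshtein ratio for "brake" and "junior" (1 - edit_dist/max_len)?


Word 1: "brake" (length 5)
Word 2: "junior" (length 6)
One optimal edit sequence:
  1. insert 'j'  (+1)
  2. substitute 'b' -> 'u'  (+1)
  3. substitute 'r' -> 'n'  (+1)
  4. substitute 'a' -> 'i'  (+1)
  5. substitute 'k' -> 'o'  (+1)
  6. substitute 'e' -> 'r'  (+1)
Edit distance = 6
Max length = max(5, 6) = 6
Similarity = 1 - 6/6
= 0.0000


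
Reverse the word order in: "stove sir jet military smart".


Original: "stove sir jet military smart"
Words (1..n): stove | sir | jet | military | smart
Reversed (n..1): smart | military | jet | sir | stove
Result = "smart military jet sir stove"


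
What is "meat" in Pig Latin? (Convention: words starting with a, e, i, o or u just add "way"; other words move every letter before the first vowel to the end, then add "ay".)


Word: "meat"
Starts with consonant(s) → move to end, add 'ay'
Consonant cluster: "m"
Pig Latin = "eatmay"


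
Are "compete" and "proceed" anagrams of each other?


Word 1: "compete" → sorted: ceemopt
Word 2: "proceed" → sorted: cdeeopr
Same letters? ceemopt != cdeeopr
Anagram = No


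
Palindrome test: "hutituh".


Word: "hutituh"
Reversed: "hutituh"
Forward == Backward? hutituh == hutituh
Palindrome = Yes


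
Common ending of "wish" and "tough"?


Word 1: "wish"
Word 2: "tough"
Comparing from end:
  Pos -1: 'h' == 'h'
  Pos -2: 's' != 'g' (stop)
LCS = "h" (length 1)


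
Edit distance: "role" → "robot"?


Word 1: "role" (length 4)
Word 2: "robot" (length 5)
One optimal edit sequence (insert/delete/substitute each cost 1):
  1. keep 'r'
  2. keep 'o'
  3. insert 'b'  (+1)
  4. substitute 'l' -> 'o'  (+1)
  5. substitute 'e' -> 't'  (+1)
Total edit operations: 3
Edit distance = 3


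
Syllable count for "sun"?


Word: "sun"
Syllable breakdown: sun
Counting: 1 part
= 1 syllable


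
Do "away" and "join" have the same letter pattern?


Pattern of "away": [0, 1, 0, 2]
Pattern of "join": [0, 1, 2, 3]
Patterns do not match
Same pattern = No


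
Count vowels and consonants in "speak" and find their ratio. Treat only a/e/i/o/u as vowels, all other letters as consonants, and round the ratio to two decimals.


Word: "speak"
Vowels (a,e,i,o,u): 2
Consonants: 3
Ratio = 2/3
= 0.67


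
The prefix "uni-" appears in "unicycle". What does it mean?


Prefix: uni-
Example: unicycle (uni- + cycle)
Meaning = one


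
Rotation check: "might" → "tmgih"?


Word: "might", Candidate: "tmgih"
Method: check if candidate is substring of word+word
"mightmight" contains "tmgih"? No
Is rotation = No


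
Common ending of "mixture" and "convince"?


Word 1: "mixture"
Word 2: "convince"
Comparing from end:
  Pos -1: 'e' == 'e'
  Pos -2: 'r' != 'c' (stop)
LCS = "e" (length 1)


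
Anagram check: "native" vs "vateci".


Word 1: "native" → sorted: aeintv
Word 2: "vateci" → sorted: aceitv
Same letters? aeintv != aceitv
Anagram = No


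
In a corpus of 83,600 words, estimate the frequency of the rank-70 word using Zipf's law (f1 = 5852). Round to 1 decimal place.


Zipf's law: f(r) = f(1) / r
f(1) = 5852
f(70) = 5852 / 70
= 83.6 occurrences


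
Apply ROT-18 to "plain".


Word: "plain"
Shift: 18
Each letter → (letter + shift) mod 26:
  'p' (15) + 18 = 7 → 'h'
  'l' (11) + 18 = 3 → 'd'
  'a' (0) + 18 = 18 → 's'
  'i' (8) + 18 = 0 → 'a'
  'n' (13) + 18 = 5 → 'f'
Result = "hdsaf"


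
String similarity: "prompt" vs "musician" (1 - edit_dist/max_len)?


Word 1: "prompt" (length 6)
Word 2: "musician" (length 8)
One optimal edit sequence:
  1. insert 'm'  (+1)
  2. insert 'u'  (+1)
  3. substitute 'p' -> 's'  (+1)
  4. substitute 'r' -> 'i'  (+1)
  5. substitute 'o' -> 'c'  (+1)
  6. substitute 'm' -> 'i'  (+1)
  7. substitute 'p' -> 'a'  (+1)
  8. substitute 't' -> 'n'  (+1)
Edit distance = 8
Max length = max(6, 8) = 8
Similarity = 1 - 8/8
= 0.0000


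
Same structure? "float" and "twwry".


Pattern of "float": [0, 1, 2, 3, 4]
Pattern of "twwry": [0, 1, 1, 2, 3]
Patterns do not match
Same pattern = No


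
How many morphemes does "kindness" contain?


Word: "kindness"
Morphemes: kind | -ness
Each morpheme carries meaning
= 2 morphemes


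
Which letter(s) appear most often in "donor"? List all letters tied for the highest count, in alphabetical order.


Word: "donor"
Letter counts:
  'd': 1
  'n': 1
  'o': 2
  'r': 1
Maximum count = 2
Most frequent = 'o' (2 times each)


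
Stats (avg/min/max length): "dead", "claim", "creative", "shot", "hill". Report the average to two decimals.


Lengths: "dead"=4, "claim"=5, "creative"=8, "shot"=4, "hill"=4
Sum = 25, Count = 5
Average = 25/5 = 5.00
= avg=5.00, min=4, max=8


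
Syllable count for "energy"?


Word: "energy"
Syllable breakdown: en / er / gy
Counting: 3 parts
= 3 syllables


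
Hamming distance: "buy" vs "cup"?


Comparing character by character (same length = 3):
  Pos 0: 'b' vs 'c' !=
  Pos 1: 'u' vs 'u' =
  Pos 2: 'y' vs 'p' !=
Hamming distance = 2


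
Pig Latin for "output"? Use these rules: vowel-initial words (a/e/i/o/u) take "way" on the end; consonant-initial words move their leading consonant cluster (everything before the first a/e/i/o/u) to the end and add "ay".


Word: "output"
Starts with vowel → add 'way'
Pig Latin = "outputway"


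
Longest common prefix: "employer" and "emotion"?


Word 1: "employer"
Word 2: "emotion"
Comparing from start:
  Pos 0: 'e' == 'e'
  Pos 1: 'm' == 'm'
  Pos 2: 'p' != 'o' (stop)
LCP = "em" (length 2)


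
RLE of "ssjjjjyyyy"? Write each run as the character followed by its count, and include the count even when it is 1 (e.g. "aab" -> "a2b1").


String: "ssjjjjyyyy"
Scanning for consecutive runs:
  's' x 2
  'j' x 4
  'y' x 4
RLE = "s2j4y4"


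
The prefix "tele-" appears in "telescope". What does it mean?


Prefix: tele-
As in: telescope -> tele- + scope
Meaning = distant


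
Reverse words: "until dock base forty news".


Original: "until dock base forty news"
Words (1..n): until | dock | base | forty | news
Reversed (n..1): news | forty | base | dock | until
Result = "news forty base dock until"


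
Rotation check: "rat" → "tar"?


Word: "rat", Candidate: "tar"
Method: check if candidate is substring of word+word
"ratrat" contains "tar"? No
Is rotation = No


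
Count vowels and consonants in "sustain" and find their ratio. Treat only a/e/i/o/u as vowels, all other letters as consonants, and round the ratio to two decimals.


Word: "sustain"
Vowels (a,e,i,o,u): 3
Consonants: 4
Ratio = 3/4
= 0.75


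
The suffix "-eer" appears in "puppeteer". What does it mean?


Suffix: -eer
Example: puppeteer (puppet + -eer)
Meaning = one who is concerned with


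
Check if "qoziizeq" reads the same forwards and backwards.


Word: "qoziizeq"
Reversed: "qeziizoq"
Forward == Backward? qoziizeq != qeziizoq
Palindrome = No


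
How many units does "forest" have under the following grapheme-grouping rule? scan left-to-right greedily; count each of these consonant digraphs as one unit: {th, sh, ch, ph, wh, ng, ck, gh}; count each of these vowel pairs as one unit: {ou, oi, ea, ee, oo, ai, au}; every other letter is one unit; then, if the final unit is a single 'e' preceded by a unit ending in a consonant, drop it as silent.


Word: "forest" (6 letters)
Left-to-right scan:
  (1) 'f' (letter)
  (2) 'o' (letter)
  (3) 'r' (letter)
  (4) 'e' (letter)
  (5) 's' (letter)
  (6) 't' (letter)
Units from scan: 6
Sound units = 6 units


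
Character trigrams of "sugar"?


Word: "sugar" (length 5)
Number of trigrams = 5 - 3 + 1 = 3
  Position 0: "sug"
  Position 1: "uga"
  Position 2: "gar"
Trigrams = "sug", "uga", "gar"


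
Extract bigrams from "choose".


Word: "choose" (length 6)
Number of bigrams = 6 - 2 + 1 = 5
  Position 0: "ch"
  Position 1: "ho"
  Position 2: "oo"
  Position 3: "os"
  Position 4: "se"
Bigrams = "ch", "ho", "oo", "os", "se"


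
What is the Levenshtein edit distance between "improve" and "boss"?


Word 1: "improve" (length 7)
Word 2: "boss" (length 4)
One optimal edit sequence (insert/delete/substitute each cost 1):
  1. delete 'i'  (+1)
  2. delete 'm'  (+1)
  3. delete 'p'  (+1)
  4. substitute 'r' -> 'b'  (+1)
  5. keep 'o'
  6. substitute 'v' -> 's'  (+1)
  7. substitute 'e' -> 's'  (+1)
Total edit operations: 6
Edit distance = 6


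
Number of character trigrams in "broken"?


Word: "broken" (length 6)
Number of 3-grams = length - 3 + 1 = 6 - 3 + 1
= 4


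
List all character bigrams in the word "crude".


Word: "crude" (length 5)
Number of bigrams = 5 - 2 + 1 = 4
  Position 0: "cr"
  Position 1: "ru"
  Position 2: "ud"
  Position 3: "de"
Bigrams = "cr", "ru", "ud", "de"


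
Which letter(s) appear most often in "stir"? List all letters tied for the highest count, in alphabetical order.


Word: "stir"
Letter counts:
  'i': 1
  'r': 1
  's': 1
  't': 1
Maximum count = 1
Most frequent = 'i', 'r', 's', 't' (1 time each)


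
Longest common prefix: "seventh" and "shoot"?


Word 1: "seventh"
Word 2: "shoot"
Comparing from start:
  Pos 0: 's' == 's'
  Pos 1: 'e' != 'h' (stop)
LCP = "s" (length 1)


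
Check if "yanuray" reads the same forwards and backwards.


Word: "yanuray"
Reversed: "yarunay"
Forward == Backward? yanuray != yarunay
Palindrome = No


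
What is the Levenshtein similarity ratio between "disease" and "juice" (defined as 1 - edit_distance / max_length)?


Word 1: "disease" (length 7)
Word 2: "juice" (length 5)
One optimal edit sequence:
  1. delete 'd'  (+1)
  2. delete 'i'  (+1)
  3. substitute 's' -> 'j'  (+1)
  4. substitute 'e' -> 'u'  (+1)
  5. substitute 'a' -> 'i'  (+1)
  6. substitute 's' -> 'c'  (+1)
  7. keep 'e'
Edit distance = 6
Max length = max(7, 5) = 7
Similarity = 1 - 6/7
= 0.1429


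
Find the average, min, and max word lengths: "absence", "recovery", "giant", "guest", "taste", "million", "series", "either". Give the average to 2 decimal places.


Lengths: "absence"=7, "recovery"=8, "giant"=5, "guest"=5, "taste"=5, "million"=7, "series"=6, "either"=6
Sum = 49, Count = 8
Average = 49/8 = 6.13
= avg=6.13, min=5, max=8


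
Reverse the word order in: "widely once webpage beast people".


Original: "widely once webpage beast people"
Words (1..n): widely | once | webpage | beast | people
Reversed (n..1): people | beast | webpage | once | widely
Result = "people beast webpage once widely"


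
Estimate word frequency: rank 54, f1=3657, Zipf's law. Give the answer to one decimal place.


Zipf's law: f(r) = f(1) / r
f(1) = 3657
f(54) = 3657 / 54
= 67.7 occurrences


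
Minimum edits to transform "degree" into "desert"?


Word 1: "degree" (length 6)
Word 2: "desert" (length 6)
One optimal edit sequence (insert/delete/substitute each cost 1):
  1. keep 'd'
  2. keep 'e'
  3. substitute 'g' -> 's'  (+1)
  4. substitute 'r' -> 'e'  (+1)
  5. substitute 'e' -> 'r'  (+1)
  6. substitute 'e' -> 't'  (+1)
Total edit operations: 4
Edit distance = 4


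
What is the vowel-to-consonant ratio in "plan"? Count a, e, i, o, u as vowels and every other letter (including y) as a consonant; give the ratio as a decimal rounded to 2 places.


Word: "plan"
Vowels (a,e,i,o,u): 1
Consonants: 3
Ratio = 1/3
= 0.33


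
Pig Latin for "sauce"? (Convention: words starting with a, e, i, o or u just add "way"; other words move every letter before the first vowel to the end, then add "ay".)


Word: "sauce"
Starts with consonant(s) → move to end, add 'ay'
Consonant cluster: "s"
Pig Latin = "aucesay"


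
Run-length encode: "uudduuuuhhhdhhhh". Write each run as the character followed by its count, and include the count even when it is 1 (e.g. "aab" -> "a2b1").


String: "uudduuuuhhhdhhhh"
Scanning for consecutive runs:
  'u' x 2
  'd' x 2
  'u' x 4
  'h' x 3
  'd' x 1
  'h' x 4
RLE = "u2d2u4h3d1h4"


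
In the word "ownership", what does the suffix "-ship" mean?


Suffix: -ship
Example: ownership = owner + -ship
Meaning = state / position


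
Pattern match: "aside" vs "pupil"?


Pattern of "aside": [0, 1, 2, 3, 4]
Pattern of "pupil": [0, 1, 0, 2, 3]
Patterns do not match
Same pattern = No


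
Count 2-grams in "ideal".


Word: "ideal" (length 5)
Number of 2-grams = length - 2 + 1 = 5 - 2 + 1
= 4


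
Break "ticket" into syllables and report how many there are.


Word: "ticket"
Syllable breakdown: tick-et
Counting: 2 parts
= 2 syllables


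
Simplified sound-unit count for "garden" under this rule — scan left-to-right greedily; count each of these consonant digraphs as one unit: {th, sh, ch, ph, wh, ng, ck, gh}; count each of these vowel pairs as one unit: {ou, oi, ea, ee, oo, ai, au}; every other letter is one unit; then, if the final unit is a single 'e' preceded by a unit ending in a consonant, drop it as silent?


Word: "garden" (6 letters)
Left-to-right scan:
  1. 'g' (letter)
  2. 'a' (letter)
  3. 'r' (letter)
  4. 'd' (letter)
  5. 'e' (letter)
  6. 'n' (letter)
Units from scan: 6
Sound units = 6 units


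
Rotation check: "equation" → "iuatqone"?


Word: "equation", Candidate: "iuatqone"
Method: check if candidate is substring of word+word
"equationequation" contains "iuatqone"? No
Is rotation = No


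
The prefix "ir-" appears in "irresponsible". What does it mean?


Prefix: ir-
Example: irresponsible (ir- + responsible)
Meaning = not


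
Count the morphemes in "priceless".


Word: "priceless"
Morphemes: price | -less
Each morpheme carries meaning
= 2 morphemes


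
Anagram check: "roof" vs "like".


Word 1: "roof" → sorted: foor
Word 2: "like" → sorted: eikl
Same letters? foor != eikl
Anagram = No


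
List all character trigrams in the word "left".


Word: "left" (length 4)
Number of trigrams = 4 - 3 + 1 = 2
  Position 0: "lef"
  Position 1: "eft"
Trigrams = "lef", "eft"


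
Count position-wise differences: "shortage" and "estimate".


Comparing character by character (same length = 8):
  Pos 0: 's' vs 'e' !=
  Pos 1: 'h' vs 's' !=
  Pos 2: 'o' vs 't' !=
  Pos 3: 'r' vs 'i' !=
  Pos 4: 't' vs 'm' !=
  Pos 5: 'a' vs 'a' =
  Pos 6: 'g' vs 't' !=
  Pos 7: 'e' vs 'e' =
Hamming distance = 6


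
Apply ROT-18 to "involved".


Word: "involved"
Shift: 18
Each letter → (letter + shift) mod 26:
  'i' (8) + 18 = 0 → 'a'
  'n' (13) + 18 = 5 → 'f'
  'v' (21) + 18 = 13 → 'n'
  'o' (14) + 18 = 6 → 'g'
  'l' (11) + 18 = 3 → 'd'
  'v' (21) + 18 = 13 → 'n'
  'e' (4) + 18 = 22 → 'w'
  'd' (3) + 18 = 21 → 'v'
Result = "afngdnwv"


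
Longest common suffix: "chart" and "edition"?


Word 1: "chart"
Word 2: "edition"
Comparing from end:
  Pos -1: 't' != 'n' (stop)
LCS = "" (length 0)


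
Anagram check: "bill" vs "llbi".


Word 1: "bill" → sorted: bill
Word 2: "llbi" → sorted: bill
Same letters? bill == bill
Anagram = Yes


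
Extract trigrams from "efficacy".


Word: "efficacy" (length 8)
Number of trigrams = 8 - 3 + 1 = 6
  Position 0: "eff"
  Position 1: "ffi"
  Position 2: "fic"
  Position 3: "ica"
  Position 4: "cac"
  Position 5: "acy"
Trigrams = "eff", "ffi", "fic", "ica", "cac", "acy"


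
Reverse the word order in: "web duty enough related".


Original: "web duty enough related"
Words (1..n): web | duty | enough | related
Reversed (n..1): related | enough | duty | web
Result = "related enough duty web"


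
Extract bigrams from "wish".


Word: "wish" (length 4)
Number of bigrams = 4 - 2 + 1 = 3
  Position 0: "wi"
  Position 1: "is"
  Position 2: "sh"
Bigrams = "wi", "is", "sh"


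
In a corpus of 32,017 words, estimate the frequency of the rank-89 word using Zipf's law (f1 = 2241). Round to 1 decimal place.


Zipf's law: f(r) = f(1) / r
f(1) = 2241
f(89) = 2241 / 89
= 25.2 occurrences


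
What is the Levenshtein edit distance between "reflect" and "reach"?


Word 1: "reflect" (length 7)
Word 2: "reach" (length 5)
One optimal edit sequence (insert/delete/substitute each cost 1):
  1. keep 'r'
  2. keep 'e'
  3. delete 'f'  (+1)
  4. delete 'l'  (+1)
  5. substitute 'e' -> 'a'  (+1)
  6. keep 'c'
  7. substitute 't' -> 'h'  (+1)
Total edit operations: 4
Edit distance = 4


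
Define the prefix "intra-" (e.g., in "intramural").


Prefix: intra-
As in: intramural -> intra- + mural
Meaning = within


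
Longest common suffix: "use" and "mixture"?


Word 1: "use"
Word 2: "mixture"
Comparing from end:
  Pos -1: 'e' == 'e'
  Pos -2: 's' != 'r' (stop)
LCS = "e" (length 1)


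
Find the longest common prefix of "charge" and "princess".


Word 1: "charge"
Word 2: "princess"
Comparing from start:
  Pos 0: 'c' != 'p' (stop)
LCP = "" (length 0)


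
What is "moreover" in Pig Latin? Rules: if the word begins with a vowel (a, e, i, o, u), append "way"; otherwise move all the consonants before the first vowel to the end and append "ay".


Word: "moreover"
Starts with consonant(s) → move to end, add 'ay'
Consonant cluster: "m"
Pig Latin = "oreovermay"


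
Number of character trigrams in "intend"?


Word: "intend" (length 6)
Number of 3-grams = length - 3 + 1 = 6 - 3 + 1
= 4


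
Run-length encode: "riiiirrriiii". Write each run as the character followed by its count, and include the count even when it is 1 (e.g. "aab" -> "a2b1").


String: "riiiirrriiii"
Scanning for consecutive runs:
  'r' x 1
  'i' x 4
  'r' x 3
  'i' x 4
RLE = "r1i4r3i4"


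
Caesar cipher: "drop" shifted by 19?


Word: "drop"
Shift: 19
Each letter → (letter + shift) mod 26:
  'd' (3) + 19 = 22 → 'w'
  'r' (17) + 19 = 10 → 'k'
  'o' (14) + 19 = 7 → 'h'
  'p' (15) + 19 = 8 → 'i'
Result = "wkhi"


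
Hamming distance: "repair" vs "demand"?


Comparing character by character (same length = 6):
  Pos 0: 'r' vs 'd' !=
  Pos 1: 'e' vs 'e' =
  Pos 2: 'p' vs 'm' !=
  Pos 3: 'a' vs 'a' =
  Pos 4: 'i' vs 'n' !=
  Pos 5: 'r' vs 'd' !=
Hamming distance = 4


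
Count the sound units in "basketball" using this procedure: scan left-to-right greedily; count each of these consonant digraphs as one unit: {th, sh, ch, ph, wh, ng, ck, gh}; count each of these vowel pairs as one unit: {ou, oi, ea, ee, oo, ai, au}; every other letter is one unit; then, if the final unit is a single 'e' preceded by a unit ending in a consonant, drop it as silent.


Word: "basketball" (10 letters)
Left-to-right scan:
  (1) 'b' (letter)
  (2) 'a' (letter)
  (3) 's' (letter)
  (4) 'k' (letter)
  (5) 'e' (letter)
  (6) 't' (letter)
  (7) 'b' (letter)
  (8) 'a' (letter)
  (9) 'l' (letter)
  (10) 'l' (letter)
Units from scan: 10
Sound units = 10 units


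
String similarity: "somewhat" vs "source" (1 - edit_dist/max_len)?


Word 1: "somewhat" (length 8)
Word 2: "source" (length 6)
One optimal edit sequence:
  1. keep 's'
  2. keep 'o'
  3. delete 'm'  (+1)
  4. delete 'e'  (+1)
  5. substitute 'w' -> 'u'  (+1)
  6. substitute 'h' -> 'r'  (+1)
  7. substitute 'a' -> 'c'  (+1)
  8. substitute 't' -> 'e'  (+1)
Edit distance = 6
Max length = max(8, 6) = 8
Similarity = 1 - 6/8
= 0.2500


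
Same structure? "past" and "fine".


Pattern of "past": [0, 1, 2, 3]
Pattern of "fine": [0, 1, 2, 3]
Patterns match
Same pattern = Yes


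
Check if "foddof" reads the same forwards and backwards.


Word: "foddof"
Reversed: "foddof"
Forward == Backward? foddof == foddof
Palindrome = Yes


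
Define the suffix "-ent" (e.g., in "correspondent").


Suffix: -ent
As in: correspondent -> correspond + -ent
Meaning = one who / that which


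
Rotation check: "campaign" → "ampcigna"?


Word: "campaign", Candidate: "ampcigna"
Method: check if candidate is substring of word+word
"campaigncampaign" contains "ampcigna"? No
Is rotation = No


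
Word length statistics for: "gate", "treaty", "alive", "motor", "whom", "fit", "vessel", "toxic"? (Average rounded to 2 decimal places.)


Lengths: "gate"=4, "treaty"=6, "alive"=5, "motor"=5, "whom"=4, "fit"=3, "vessel"=6, "toxic"=5
Sum = 38, Count = 8
Average = 38/8 = 4.75
= avg=4.75, min=3, max=6


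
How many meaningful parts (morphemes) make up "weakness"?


Word: "weakness"
Morphemes: weak / -ness
Each morpheme carries meaning
= 2 morphemes


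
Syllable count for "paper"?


Word: "paper"
Syllable breakdown: pa · per
Counting: 2 parts
= 2 syllables


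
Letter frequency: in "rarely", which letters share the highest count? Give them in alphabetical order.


Word: "rarely"
Letter counts:
  'a': 1
  'e': 1
  'l': 1
  'r': 2
  'y': 1
Maximum count = 2
Most frequent = 'r' (2 times each)


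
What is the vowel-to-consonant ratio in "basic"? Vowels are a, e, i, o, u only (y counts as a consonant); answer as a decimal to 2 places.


Word: "basic"
Vowels (a,e,i,o,u): 2
Consonants: 3
Ratio = 2/3
= 0.67


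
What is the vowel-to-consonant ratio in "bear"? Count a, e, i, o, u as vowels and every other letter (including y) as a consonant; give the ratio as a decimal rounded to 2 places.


Word: "bear"
Vowels (a,e,i,o,u): 2
Consonants: 2
Ratio = 2/2
= 1.00


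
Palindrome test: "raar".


Word: "raar"
Reversed: "raar"
Forward == Backward? raar == raar
Palindrome = Yes


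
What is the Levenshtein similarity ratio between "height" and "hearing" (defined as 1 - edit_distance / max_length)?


Word 1: "height" (length 6)
Word 2: "hearing" (length 7)
One optimal edit sequence:
  1. keep 'h'
  2. keep 'e'
  3. insert 'a'  (+1)
  4. substitute 'i' -> 'r'  (+1)
  5. substitute 'g' -> 'i'  (+1)
  6. substitute 'h' -> 'n'  (+1)
  7. substitute 't' -> 'g'  (+1)
Edit distance = 5
Max length = max(6, 7) = 7
Similarity = 1 - 5/7
= 0.2857


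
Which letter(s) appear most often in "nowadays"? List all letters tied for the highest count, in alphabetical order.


Word: "nowadays"
Letter counts:
  'a': 2
  'd': 1
  'n': 1
  'o': 1
  's': 1
  'w': 1
  'y': 1
Maximum count = 2
Most frequent = 'a' (2 times each)


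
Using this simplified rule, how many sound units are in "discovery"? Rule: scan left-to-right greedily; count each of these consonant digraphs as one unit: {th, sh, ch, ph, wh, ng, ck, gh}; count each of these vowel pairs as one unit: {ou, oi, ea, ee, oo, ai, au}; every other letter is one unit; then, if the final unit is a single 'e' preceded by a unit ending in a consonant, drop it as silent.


Word: "discovery" (9 letters)
Left-to-right scan:
  1. 'd' (letter)
  2. 'i' (letter)
  3. 's' (letter)
  4. 'c' (letter)
  5. 'o' (letter)
  6. 'v' (letter)
  7. 'e' (letter)
  8. 'r' (letter)
  9. 'y' (letter)
Units from scan: 9
Sound units = 9 units


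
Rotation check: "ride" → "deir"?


Word: "ride", Candidate: "deir"
Method: check if candidate is substring of word+word
"rideride" contains "deir"? No
Is rotation = No


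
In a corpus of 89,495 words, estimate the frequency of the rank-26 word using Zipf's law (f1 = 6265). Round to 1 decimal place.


Zipf's law: f(r) = f(1) / r
f(1) = 6265
f(26) = 6265 / 26
= 241.0 occurrences


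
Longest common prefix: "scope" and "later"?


Word 1: "scope"
Word 2: "later"
Comparing from start:
  Pos 0: 's' != 'l' (stop)
LCP = "" (length 0)


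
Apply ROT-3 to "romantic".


Word: "romantic"
Shift: 3
Each letter → (letter + shift) mod 26:
  'r' (17) + 3 = 20 → 'u'
  'o' (14) + 3 = 17 → 'r'
  'm' (12) + 3 = 15 → 'p'
  'a' (0) + 3 = 3 → 'd'
  'n' (13) + 3 = 16 → 'q'
  't' (19) + 3 = 22 → 'w'
  'i' (8) + 3 = 11 → 'l'
  'c' (2) + 3 = 5 → 'f'
Result = "urpdqwlf"


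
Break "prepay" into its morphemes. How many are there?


Word: "prepay"
Morphemes: pre- | pay
Each morpheme carries meaning
= 2 morphemes


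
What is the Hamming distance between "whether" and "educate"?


Comparing character by character (same length = 7):
  Pos 0: 'w' vs 'e' !=
  Pos 1: 'h' vs 'd' !=
  Pos 2: 'e' vs 'u' !=
  Pos 3: 't' vs 'c' !=
  Pos 4: 'h' vs 'a' !=
  Pos 5: 'e' vs 't' !=
  Pos 6: 'r' vs 'e' !=
Hamming distance = 7


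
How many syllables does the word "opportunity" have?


Word: "opportunity"
Syllable breakdown: op / por / tu / ni / ty
Counting: 5 parts
= 5 syllables


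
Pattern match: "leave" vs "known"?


Pattern of "leave": [0, 1, 2, 3, 1]
Pattern of "known": [0, 1, 2, 3, 1]
Patterns match
Same pattern = Yes


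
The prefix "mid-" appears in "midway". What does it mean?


Prefix: mid-
Example: midway (mid- + way)
Meaning = middle


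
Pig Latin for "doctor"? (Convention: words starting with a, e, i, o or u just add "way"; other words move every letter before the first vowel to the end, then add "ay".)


Word: "doctor"
Starts with consonant(s) → move to end, add 'ay'
Consonant cluster: "d"
Pig Latin = "octorday"


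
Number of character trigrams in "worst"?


Word: "worst" (length 5)
Number of 3-grams = length - 3 + 1 = 5 - 3 + 1
= 3


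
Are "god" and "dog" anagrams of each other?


Word 1: "god" → sorted: dgo
Word 2: "dog" → sorted: dgo
Same letters? dgo == dgo
Anagram = Yes


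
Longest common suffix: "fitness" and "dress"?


Word 1: "fitness"
Word 2: "dress"
Comparing from end:
  Pos -1: 's' == 's'
  Pos -2: 's' == 's'
  Pos -3: 'e' == 'e'
  Pos -4: 'n' != 'r' (stop)
LCS = "ess" (length 3)


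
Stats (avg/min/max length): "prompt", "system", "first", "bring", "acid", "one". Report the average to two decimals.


Lengths: "prompt"=6, "system"=6, "first"=5, "bring"=5, "acid"=4, "one"=3
Sum = 29, Count = 6
Average = 29/6 = 4.83
= avg=4.83, min=3, max=6


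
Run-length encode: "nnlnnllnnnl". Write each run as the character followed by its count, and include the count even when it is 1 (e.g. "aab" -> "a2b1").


String: "nnlnnllnnnl"
Scanning for consecutive runs:
  'n' x 2
  'l' x 1
  'n' x 2
  'l' x 2
  'n' x 3
  'l' x 1
RLE = "n2l1n2l2n3l1"


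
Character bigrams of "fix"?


Word: "fix" (length 3)
Number of bigrams = 3 - 2 + 1 = 2
  Position 0: "fi"
  Position 1: "ix"
Bigrams = "fi", "ix"


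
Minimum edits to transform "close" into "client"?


Word 1: "close" (length 5)
Word 2: "client" (length 6)
One optimal edit sequence (insert/delete/substitute each cost 1):
  1. keep 'c'
  2. keep 'l'
  3. insert 'i'  (+1)
  4. substitute 'o' -> 'e'  (+1)
  5. substitute 's' -> 'n'  (+1)
  6. substitute 'e' -> 't'  (+1)
Total edit operations: 4
Edit distance = 4


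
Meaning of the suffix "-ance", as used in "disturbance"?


Suffix: -ance
As in: disturbance -> disturb + -ance
Meaning = state of


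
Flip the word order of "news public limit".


Original: "news public limit"
Words (1..n): news | public | limit
Reversed (n..1): limit | public | news
Result = "limit public news"


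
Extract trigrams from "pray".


Word: "pray" (length 4)
Number of trigrams = 4 - 3 + 1 = 2
  Position 0: "pra"
  Position 1: "ray"
Trigrams = "pra", "ray"


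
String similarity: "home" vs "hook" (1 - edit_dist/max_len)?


Word 1: "home" (length 4)
Word 2: "hook" (length 4)
One optimal edit sequence:
  1. keep 'h'
  2. keep 'o'
  3. substitute 'm' -> 'o'  (+1)
  4. substitute 'e' -> 'k'  (+1)
Edit distance = 2
Max length = max(4, 4) = 4
Similarity = 1 - 2/4
= 0.5000


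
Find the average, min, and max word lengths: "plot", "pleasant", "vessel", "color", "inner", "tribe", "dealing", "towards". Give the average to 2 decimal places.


Lengths: "plot"=4, "pleasant"=8, "vessel"=6, "color"=5, "inner"=5, "tribe"=5, "dealing"=7, "towards"=7
Sum = 47, Count = 8
Average = 47/8 = 5.88
= avg=5.88, min=4, max=8


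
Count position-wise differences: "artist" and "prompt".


Comparing character by character (same length = 6):
  Pos 0: 'a' vs 'p' !=
  Pos 1: 'r' vs 'r' =
  Pos 2: 't' vs 'o' !=
  Pos 3: 'i' vs 'm' !=
  Pos 4: 's' vs 'p' !=
  Pos 5: 't' vs 't' =
Hamming distance = 4


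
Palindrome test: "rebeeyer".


Word: "rebeeyer"
Reversed: "reyeeber"
Forward == Backward? rebeeyer != reyeeber
Palindrome = No


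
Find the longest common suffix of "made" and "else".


Word 1: "made"
Word 2: "else"
Comparing from end:
  Pos -1: 'e' == 'e'
  Pos -2: 'd' != 's' (stop)
LCS = "e" (length 1)


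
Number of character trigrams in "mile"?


Word: "mile" (length 4)
Number of 3-grams = length - 3 + 1 = 4 - 3 + 1
= 2


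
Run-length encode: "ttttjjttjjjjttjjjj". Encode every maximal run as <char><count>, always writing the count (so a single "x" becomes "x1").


String: "ttttjjttjjjjttjjjj"
Scanning for consecutive runs:
  't' x 4
  'j' x 2
  't' x 2
  'j' x 4
  't' x 2
  'j' x 4
RLE = "t4j2t2j4t2j4"


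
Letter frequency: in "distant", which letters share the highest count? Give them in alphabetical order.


Word: "distant"
Letter counts:
  'a': 1
  'd': 1
  'i': 1
  'n': 1
  's': 1
  't': 2
Maximum count = 2
Most frequent = 't' (2 times each)


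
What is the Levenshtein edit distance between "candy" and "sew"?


Word 1: "candy" (length 5)
Word 2: "sew" (length 3)
One optimal edit sequence (insert/delete/substitute each cost 1):
  1. delete 'c'  (+1)
  2. delete 'a'  (+1)
  3. substitute 'n' -> 's'  (+1)
  4. substitute 'd' -> 'e'  (+1)
  5. substitute 'y' -> 'w'  (+1)
Total edit operations: 5
Edit distance = 5


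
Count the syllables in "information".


Word: "information"
Syllable breakdown: in / for / ma / tion
Counting: 4 parts
= 4 syllables


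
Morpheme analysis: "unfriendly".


Word: "unfriendly"
Morphemes: un- | friend | -ly
Each morpheme carries meaning
= 3 morphemes


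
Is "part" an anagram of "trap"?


Word 1: "trap" → sorted: aprt
Word 2: "part" → sorted: aprt
Same letters? aprt == aprt
Anagram = Yes


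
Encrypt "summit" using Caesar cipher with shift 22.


Word: "summit"
Shift: 22
Each letter → (letter + shift) mod 26:
  's' (18) + 22 = 14 → 'o'
  'u' (20) + 22 = 16 → 'q'
  'm' (12) + 22 = 8 → 'i'
  'm' (12) + 22 = 8 → 'i'
  'i' (8) + 22 = 4 → 'e'
  't' (19) + 22 = 15 → 'p'
Result = "oqiiep"


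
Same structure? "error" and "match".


Pattern of "error": [0, 1, 1, 2, 1]
Pattern of "match": [0, 1, 2, 3, 4]
Patterns do not match
Same pattern = No


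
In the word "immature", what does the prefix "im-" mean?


Prefix: im-
As in: immature -> im- + mature
Meaning = not / into


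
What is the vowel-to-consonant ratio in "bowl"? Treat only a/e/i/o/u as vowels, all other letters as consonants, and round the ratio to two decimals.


Word: "bowl"
Vowels (a,e,i,o,u): 1
Consonants: 3
Ratio = 1/3
= 0.33


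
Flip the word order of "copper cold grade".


Original: "copper cold grade"
Words (1..n): copper | cold | grade
Reversed (n..1): grade | cold | copper
Result = "grade cold copper"


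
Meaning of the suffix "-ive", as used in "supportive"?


Suffix: -ive
As in: supportive -> support + -ive
Meaning = tending to


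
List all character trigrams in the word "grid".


Word: "grid" (length 4)
Number of trigrams = 4 - 3 + 1 = 2
  Position 0: "gri"
  Position 1: "rid"
Trigrams = "gri", "rid"


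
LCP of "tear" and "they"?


Word 1: "tear"
Word 2: "they"
Comparing from start:
  Pos 0: 't' == 't'
  Pos 1: 'e' != 'h' (stop)
LCP = "t" (length 1)


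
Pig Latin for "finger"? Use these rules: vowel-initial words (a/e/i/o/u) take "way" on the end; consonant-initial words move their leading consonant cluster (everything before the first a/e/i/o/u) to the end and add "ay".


Word: "finger"
Starts with consonant(s) → move to end, add 'ay'
Consonant cluster: "f"
Pig Latin = "ingerfay"


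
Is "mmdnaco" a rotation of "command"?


Word: "command", Candidate: "mmdnaco"
Method: check if candidate is substring of word+word
"commandcommand" contains "mmdnaco"? No
Is rotation = No
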